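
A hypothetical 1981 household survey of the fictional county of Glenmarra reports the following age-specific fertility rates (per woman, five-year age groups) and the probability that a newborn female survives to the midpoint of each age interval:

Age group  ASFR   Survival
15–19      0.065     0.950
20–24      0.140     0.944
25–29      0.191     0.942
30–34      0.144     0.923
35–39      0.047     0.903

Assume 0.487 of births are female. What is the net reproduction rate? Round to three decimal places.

1.337

Proportion female at birth = 0.487.
Survival-weighted fertility by age (5·fₓ·Sₓ):
  15–19: 5 × 0.065 × 0.950 = 0.30875
  20–24: 5 × 0.140 × 0.944 = 0.66080
  25–29: 5 × 0.191 × 0.942 = 0.89961
  30–34: 5 × 0.144 × 0.923 = 0.66456
  35–39: 5 × 0.047 × 0.903 = 0.21221
Sum = 2.74593
NRR = 0.487 × 2.74593 = 1.33727
NRR > 1, so each generation more than replaces itself.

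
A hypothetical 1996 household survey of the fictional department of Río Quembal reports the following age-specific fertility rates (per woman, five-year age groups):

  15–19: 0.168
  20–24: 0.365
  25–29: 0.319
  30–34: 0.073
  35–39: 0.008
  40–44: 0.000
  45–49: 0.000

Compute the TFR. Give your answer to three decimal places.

Sum of ASFRs = 0.168 + 0.365 + 0.319 + 0.073 + 0.008 + 0.000 + 0.000 = 0.933
TFR = 5 × 0.933 = 4.665

4.665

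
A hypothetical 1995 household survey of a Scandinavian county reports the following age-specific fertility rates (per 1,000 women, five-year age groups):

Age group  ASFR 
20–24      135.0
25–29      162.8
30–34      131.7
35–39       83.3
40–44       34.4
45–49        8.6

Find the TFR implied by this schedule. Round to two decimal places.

2.78

Sum of ASFRs = 135.0 + 162.8 + 131.7 + 83.3 + 34.4 + 8.6 = 555.8
TFR = 5 × 555.8 / 1000 = 2.779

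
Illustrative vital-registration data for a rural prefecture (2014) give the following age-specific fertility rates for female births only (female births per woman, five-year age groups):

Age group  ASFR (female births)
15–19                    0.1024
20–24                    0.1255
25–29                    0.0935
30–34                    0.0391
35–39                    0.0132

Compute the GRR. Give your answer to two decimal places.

Sum of female ASFRs = 0.1024 + 0.1255 + 0.0935 + 0.0391 + 0.0132 = 0.3737
GRR = 5 × 0.3737 = 1.8685

1.87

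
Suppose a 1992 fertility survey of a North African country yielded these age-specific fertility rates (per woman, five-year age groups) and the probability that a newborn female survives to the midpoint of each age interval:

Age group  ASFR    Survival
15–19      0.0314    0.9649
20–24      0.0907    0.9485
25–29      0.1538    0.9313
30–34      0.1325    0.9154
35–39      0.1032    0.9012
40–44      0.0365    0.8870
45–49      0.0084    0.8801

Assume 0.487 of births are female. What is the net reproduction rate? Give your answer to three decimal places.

Proportion female at birth = 0.487.
Each age group contributes 5 × ASFR × survival:
  15–19: 5 × 0.0314 × 0.9649 = 0.15149
  20–24: 5 × 0.0907 × 0.9485 = 0.43014
  25–29: 5 × 0.1538 × 0.9313 = 0.71617
  30–34: 5 × 0.1325 × 0.9154 = 0.60645
  35–39: 5 × 0.1032 × 0.9012 = 0.46502
  40–44: 5 × 0.0365 × 0.8870 = 0.16188
  45–49: 5 × 0.0084 × 0.8801 = 0.03696
Sum = 2.56811
NRR = 0.487 × 2.56811 = 1.25067
An NRR exceeding 1 indicates intrinsic growth under these rates.

1.251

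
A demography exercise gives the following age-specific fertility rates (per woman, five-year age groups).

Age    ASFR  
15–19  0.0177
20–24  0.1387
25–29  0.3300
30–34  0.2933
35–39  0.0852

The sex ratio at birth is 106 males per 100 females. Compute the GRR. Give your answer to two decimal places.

2.10

Proportion female at birth = 100 / (100 + 106) = 0.48544.
Sum of ASFRs = 0.0177 + 0.1387 + 0.3300 + 0.2933 + 0.0852 = 0.8649
TFR = 5 × 0.8649 = 4.3245
GRR = 0.48544 × 4.3245 = 2.09929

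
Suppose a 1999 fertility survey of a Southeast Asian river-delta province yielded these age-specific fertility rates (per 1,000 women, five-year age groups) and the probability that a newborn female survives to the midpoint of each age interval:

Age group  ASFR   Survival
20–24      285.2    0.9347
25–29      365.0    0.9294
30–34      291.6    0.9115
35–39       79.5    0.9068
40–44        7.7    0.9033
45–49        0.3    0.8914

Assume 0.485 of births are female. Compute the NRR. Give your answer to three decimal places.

Proportion female at birth = 0.485.
Each age group contributes 5 × ASFR × survival:
  20–24: 5 × 285.2/1000 × 0.9347 = 1.33288
  25–29: 5 × 365.0/1000 × 0.9294 = 1.69616
  30–34: 5 × 291.6/1000 × 0.9115 = 1.32897
  35–39: 5 × 79.5/1000 × 0.9068 = 0.36045
  40–44: 5 × 7.7/1000 × 0.9033 = 0.03478
  45–49: 5 × 0.3/1000 × 0.8914 = 0.00134
Sum = 4.75458
NRR = 0.485 × 4.75458 = 2.30597

2.306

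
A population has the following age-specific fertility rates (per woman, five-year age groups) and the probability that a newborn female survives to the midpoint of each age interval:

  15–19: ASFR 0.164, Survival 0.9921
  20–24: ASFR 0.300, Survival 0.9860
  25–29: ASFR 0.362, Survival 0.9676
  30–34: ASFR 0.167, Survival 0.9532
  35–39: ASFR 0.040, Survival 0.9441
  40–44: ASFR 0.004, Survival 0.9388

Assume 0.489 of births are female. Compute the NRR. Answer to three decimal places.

Proportion female at birth = 0.489.
Weighting each age-specific rate by interval width and survival:
  15–19: 5 × 0.164 × 0.9921 = 0.81352
  20–24: 5 × 0.300 × 0.9860 = 1.47900
  25–29: 5 × 0.362 × 0.9676 = 1.75136
  30–34: 5 × 0.167 × 0.9532 = 0.79592
  35–39: 5 × 0.040 × 0.9441 = 0.18882
  40–44: 5 × 0.004 × 0.9388 = 0.01878
Sum = 5.04740
NRR = 0.489 × 5.04740 = 2.46818
NRR > 1, so each generation more than replaces itself.

2.468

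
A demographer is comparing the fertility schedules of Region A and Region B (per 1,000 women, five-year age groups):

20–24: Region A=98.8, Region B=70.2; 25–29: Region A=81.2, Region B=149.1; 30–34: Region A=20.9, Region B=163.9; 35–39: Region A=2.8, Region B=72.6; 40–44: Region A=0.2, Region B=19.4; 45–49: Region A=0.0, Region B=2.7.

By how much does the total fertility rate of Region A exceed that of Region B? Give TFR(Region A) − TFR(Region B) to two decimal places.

-1.37

Region A:
  Sum of ASFRs = 98.8 + 81.2 + 20.9 + 2.8 + 0.2 + 0.0 = 203.9
  TFR = 5 × 203.9 / 1000 = 1.0195
Region B:
  Sum of ASFRs = 70.2 + 149.1 + 163.9 + 72.6 + 19.4 + 2.7 = 477.9
  TFR = 5 × 477.9 / 1000 = 2.3895
Difference = 1.0195 − 2.3895 = -1.37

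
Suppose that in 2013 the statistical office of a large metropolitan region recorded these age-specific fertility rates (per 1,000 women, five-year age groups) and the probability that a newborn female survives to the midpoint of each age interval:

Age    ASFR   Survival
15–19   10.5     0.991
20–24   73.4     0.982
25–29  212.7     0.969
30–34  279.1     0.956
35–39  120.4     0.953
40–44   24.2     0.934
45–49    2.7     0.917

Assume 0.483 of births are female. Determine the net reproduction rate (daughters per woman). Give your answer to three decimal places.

Proportion female at birth = 0.483.
Per-age-group product (5 × ASFR × survival probability):
  15–19: 5 × 10.5/1000 × 0.991 = 0.05203
  20–24: 5 × 73.4/1000 × 0.982 = 0.36039
  25–29: 5 × 212.7/1000 × 0.969 = 1.03053
  30–34: 5 × 279.1/1000 × 0.956 = 1.33410
  35–39: 5 × 120.4/1000 × 0.953 = 0.57371
  40–44: 5 × 24.2/1000 × 0.934 = 0.11301
  45–49: 5 × 2.7/1000 × 0.917 = 0.01238
Sum = 3.47615
NRR = 0.483 × 3.47615 = 1.67898

1.679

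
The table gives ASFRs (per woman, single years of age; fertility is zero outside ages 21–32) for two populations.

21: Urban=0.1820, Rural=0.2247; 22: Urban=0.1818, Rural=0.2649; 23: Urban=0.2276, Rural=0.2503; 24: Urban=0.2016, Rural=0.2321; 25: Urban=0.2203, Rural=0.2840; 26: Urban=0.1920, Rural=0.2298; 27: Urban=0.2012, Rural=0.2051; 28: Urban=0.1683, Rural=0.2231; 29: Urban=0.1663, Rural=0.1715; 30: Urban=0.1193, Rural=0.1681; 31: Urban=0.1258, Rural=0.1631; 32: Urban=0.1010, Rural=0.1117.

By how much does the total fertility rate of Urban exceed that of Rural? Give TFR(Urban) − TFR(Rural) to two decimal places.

-0.44

Urban:
  Sum of ASFRs = 0.1820 + 0.1818 + 0.2276 + 0.2016 + 0.2203 + 0.1920 + 0.2012 + 0.1683 + 0.1663 + 0.1193 + 0.1258 + 0.1010 = 2.0872
  TFR = 2.0872
Rural:
  Sum of ASFRs = 0.2247 + 0.2649 + 0.2503 + 0.2321 + 0.2840 + 0.2298 + 0.2051 + 0.2231 + 0.1715 + 0.1681 + 0.1631 + 0.1117 = 2.5284
  TFR = 2.5284
Difference = 2.0872 − 2.5284 = -0.4412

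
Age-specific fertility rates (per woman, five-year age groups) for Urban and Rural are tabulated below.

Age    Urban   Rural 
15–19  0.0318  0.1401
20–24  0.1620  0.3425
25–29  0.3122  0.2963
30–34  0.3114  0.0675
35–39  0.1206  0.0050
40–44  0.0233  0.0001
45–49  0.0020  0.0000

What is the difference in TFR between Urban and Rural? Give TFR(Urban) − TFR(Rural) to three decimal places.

0.559

Urban:
  Sum of ASFRs = 0.0318 + 0.1620 + 0.3122 + 0.3114 + 0.1206 + 0.0233 + 0.0020 = 0.9633
  TFR = 5 × 0.9633 = 4.8165
Rural:
  Sum of ASFRs = 0.1401 + 0.3425 + 0.2963 + 0.0675 + 0.0050 + 0.0001 + 0.0000 = 0.8515
  TFR = 5 × 0.8515 = 4.2575
Difference = 4.8165 − 4.2575 = 0.559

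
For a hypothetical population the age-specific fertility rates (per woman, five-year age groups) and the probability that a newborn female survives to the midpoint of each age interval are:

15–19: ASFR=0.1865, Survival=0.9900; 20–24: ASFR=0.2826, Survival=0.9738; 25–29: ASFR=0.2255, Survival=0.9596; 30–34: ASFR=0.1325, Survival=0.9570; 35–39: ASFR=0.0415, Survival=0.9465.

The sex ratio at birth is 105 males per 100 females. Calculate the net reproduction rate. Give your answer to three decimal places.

2.054

Proportion female at birth = 100 / (100 + 105) = 0.48780.
Weighting each age-specific rate by interval width and survival:
  15–19: 5 × 0.1865 × 0.9900 = 0.92318
  20–24: 5 × 0.2826 × 0.9738 = 1.37598
  25–29: 5 × 0.2255 × 0.9596 = 1.08195
  30–34: 5 × 0.1325 × 0.9570 = 0.63401
  35–39: 5 × 0.0415 × 0.9465 = 0.19640
Sum = 4.21152
NRR = 0.48780 × 4.21152 = 2.05438
With NRR above 1 the population is above replacement fertility.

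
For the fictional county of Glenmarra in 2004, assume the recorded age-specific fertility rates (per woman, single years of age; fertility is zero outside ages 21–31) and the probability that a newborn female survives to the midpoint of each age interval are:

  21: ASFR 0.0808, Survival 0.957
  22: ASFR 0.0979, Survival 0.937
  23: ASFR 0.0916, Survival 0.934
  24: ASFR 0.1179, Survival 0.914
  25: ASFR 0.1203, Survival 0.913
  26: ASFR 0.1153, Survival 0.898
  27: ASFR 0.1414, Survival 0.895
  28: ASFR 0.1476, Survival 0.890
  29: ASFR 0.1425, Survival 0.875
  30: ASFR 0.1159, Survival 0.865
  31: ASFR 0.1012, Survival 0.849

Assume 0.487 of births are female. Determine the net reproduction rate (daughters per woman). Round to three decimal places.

Proportion female at birth = 0.487.
Survival-weighted fertility by age (1·fₓ·Sₓ):
  21: 1 × 0.0808 × 0.957 = 0.07733
  22: 1 × 0.0979 × 0.937 = 0.09173
  23: 1 × 0.0916 × 0.934 = 0.08555
  24: 1 × 0.1179 × 0.914 = 0.10776
  25: 1 × 0.1203 × 0.913 = 0.10983
  26: 1 × 0.1153 × 0.898 = 0.10354
  27: 1 × 0.1414 × 0.895 = 0.12655
  28: 1 × 0.1476 × 0.890 = 0.13136
  29: 1 × 0.1425 × 0.875 = 0.12469
  30: 1 × 0.1159 × 0.865 = 0.10025
  31: 1 × 0.1012 × 0.849 = 0.08592
Sum = 1.14451
NRR = 0.487 × 1.14451 = 0.55738

0.557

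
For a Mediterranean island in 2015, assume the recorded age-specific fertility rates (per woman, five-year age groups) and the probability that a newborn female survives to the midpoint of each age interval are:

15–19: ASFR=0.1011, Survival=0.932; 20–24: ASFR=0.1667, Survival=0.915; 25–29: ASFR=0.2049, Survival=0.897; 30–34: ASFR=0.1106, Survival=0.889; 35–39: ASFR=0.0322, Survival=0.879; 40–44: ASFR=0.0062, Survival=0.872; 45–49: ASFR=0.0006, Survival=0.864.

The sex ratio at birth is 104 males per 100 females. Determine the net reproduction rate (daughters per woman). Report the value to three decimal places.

1.380

Proportion female at birth = 100 / (100 + 104) = 0.49020.
Per-age-group product (5 × ASFR × survival probability):
  15–19: 5 × 0.1011 × 0.932 = 0.47113
  20–24: 5 × 0.1667 × 0.915 = 0.76265
  25–29: 5 × 0.2049 × 0.897 = 0.91898
  30–34: 5 × 0.1106 × 0.889 = 0.49162
  35–39: 5 × 0.0322 × 0.879 = 0.14152
  40–44: 5 × 0.0062 × 0.872 = 0.02703
  45–49: 5 × 0.0006 × 0.864 = 0.00259
Sum = 2.81552
NRR = 0.49020 × 2.81552 = 1.38017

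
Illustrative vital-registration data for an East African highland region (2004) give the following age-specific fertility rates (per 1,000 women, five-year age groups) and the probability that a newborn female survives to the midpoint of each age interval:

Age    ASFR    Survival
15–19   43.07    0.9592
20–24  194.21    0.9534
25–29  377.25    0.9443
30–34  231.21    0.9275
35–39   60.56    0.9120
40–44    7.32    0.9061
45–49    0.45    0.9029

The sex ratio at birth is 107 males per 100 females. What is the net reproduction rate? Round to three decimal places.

Proportion female at birth = 100 / (100 + 107) = 0.48309.
Weighting each age-specific rate by interval width and survival:
  15–19: 5 × 43.07/1000 × 0.9592 = 0.20656
  20–24: 5 × 194.21/1000 × 0.9534 = 0.92580
  25–29: 5 × 377.25/1000 × 0.9443 = 1.78119
  30–34: 5 × 231.21/1000 × 0.9275 = 1.07224
  35–39: 5 × 60.56/1000 × 0.9120 = 0.27615
  40–44: 5 × 7.32/1000 × 0.9061 = 0.03316
  45–49: 5 × 0.45/1000 × 0.9029 = 0.00203
Sum = 4.29713
NRR = 0.48309 × 4.29713 = 2.07590
NRR > 1, so each generation more than replaces itself.

2.076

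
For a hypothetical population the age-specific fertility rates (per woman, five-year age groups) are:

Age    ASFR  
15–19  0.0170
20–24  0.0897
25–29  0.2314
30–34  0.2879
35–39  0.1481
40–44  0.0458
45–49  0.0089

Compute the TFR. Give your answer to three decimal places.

4.144

Sum of ASFRs = 0.0170 + 0.0897 + 0.2314 + 0.2879 + 0.1481 + 0.0458 + 0.0089 = 0.8288
TFR = 5 × 0.8288 = 4.144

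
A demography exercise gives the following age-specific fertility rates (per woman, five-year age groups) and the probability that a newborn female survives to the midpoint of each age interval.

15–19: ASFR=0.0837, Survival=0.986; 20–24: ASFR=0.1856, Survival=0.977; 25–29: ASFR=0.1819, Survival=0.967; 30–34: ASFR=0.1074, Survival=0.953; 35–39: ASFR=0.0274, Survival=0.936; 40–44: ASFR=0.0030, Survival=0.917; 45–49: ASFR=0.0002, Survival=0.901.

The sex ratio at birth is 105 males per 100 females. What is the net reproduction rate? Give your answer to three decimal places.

1.392

Proportion female at birth = 100 / (100 + 105) = 0.48780.
Survival-weighted fertility by age (5·fₓ·Sₓ):
  15–19: 5 × 0.0837 × 0.986 = 0.41264
  20–24: 5 × 0.1856 × 0.977 = 0.90666
  25–29: 5 × 0.1819 × 0.967 = 0.87949
  30–34: 5 × 0.1074 × 0.953 = 0.51176
  35–39: 5 × 0.0274 × 0.936 = 0.12823
  40–44: 5 × 0.0030 × 0.917 = 0.01376
  45–49: 5 × 0.0002 × 0.901 = 0.00090
Sum = 2.85344
NRR = 0.48780 × 2.85344 = 1.39191
NRR > 1, so each generation more than replaces itself.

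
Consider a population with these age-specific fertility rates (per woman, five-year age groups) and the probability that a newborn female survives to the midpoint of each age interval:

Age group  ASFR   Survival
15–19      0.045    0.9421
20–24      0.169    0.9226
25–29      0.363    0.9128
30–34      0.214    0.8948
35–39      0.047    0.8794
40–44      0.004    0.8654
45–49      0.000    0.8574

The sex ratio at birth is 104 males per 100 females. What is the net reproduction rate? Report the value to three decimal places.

1.877

Proportion female at birth = 100 / (100 + 104) = 0.49020.
Weighting each age-specific rate by interval width and survival:
  15–19: 5 × 0.045 × 0.9421 = 0.21197
  20–24: 5 × 0.169 × 0.9226 = 0.77960
  25–29: 5 × 0.363 × 0.9128 = 1.65673
  30–34: 5 × 0.214 × 0.8948 = 0.95744
  35–39: 5 × 0.047 × 0.8794 = 0.20666
  40–44: 5 × 0.004 × 0.8654 = 0.01731
  45–49: 5 × 0.000 × 0.8574 = 0.00000
Sum = 3.82971
NRR = 0.49020 × 3.82971 = 1.87732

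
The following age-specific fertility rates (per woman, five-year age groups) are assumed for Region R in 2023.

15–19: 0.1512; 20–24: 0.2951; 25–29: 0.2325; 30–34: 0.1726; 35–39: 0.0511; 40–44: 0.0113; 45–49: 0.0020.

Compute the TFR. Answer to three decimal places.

Sum of ASFRs = 0.1512 + 0.2951 + 0.2325 + 0.1726 + 0.0511 + 0.0113 + 0.0020 = 0.9158
TFR = 5 × 0.9158 = 4.579

4.579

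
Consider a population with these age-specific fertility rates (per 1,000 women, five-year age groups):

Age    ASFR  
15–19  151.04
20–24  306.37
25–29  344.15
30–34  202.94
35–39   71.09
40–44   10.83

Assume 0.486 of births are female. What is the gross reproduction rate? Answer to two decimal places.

2.64

Proportion female at birth = 0.486.
Sum of ASFRs = 151.04 + 306.37 + 344.15 + 202.94 + 71.09 + 10.83 = 1086.42
TFR = 5 × 1086.42 / 1000 = 5.4321
GRR = 0.486 × 5.4321 = 2.64000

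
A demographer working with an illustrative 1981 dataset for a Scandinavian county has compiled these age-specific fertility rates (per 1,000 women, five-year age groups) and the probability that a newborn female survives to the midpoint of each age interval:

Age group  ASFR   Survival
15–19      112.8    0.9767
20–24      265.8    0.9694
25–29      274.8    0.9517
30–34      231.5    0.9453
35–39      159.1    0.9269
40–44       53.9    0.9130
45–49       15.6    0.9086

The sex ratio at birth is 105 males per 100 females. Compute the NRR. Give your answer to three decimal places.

2.583

Proportion female at birth = 100 / (100 + 105) = 0.48780.
Weighting each age-specific rate by interval width and survival:
  15–19: 5 × 112.8/1000 × 0.9767 = 0.55086
  20–24: 5 × 265.8/1000 × 0.9694 = 1.28833
  25–29: 5 × 274.8/1000 × 0.9517 = 1.30764
  30–34: 5 × 231.5/1000 × 0.9453 = 1.09418
  35–39: 5 × 159.1/1000 × 0.9269 = 0.73735
  40–44: 5 × 53.9/1000 × 0.9130 = 0.24605
  45–49: 5 × 15.6/1000 × 0.9086 = 0.07087
Sum = 5.29528
NRR = 0.48780 × 5.29528 = 2.58304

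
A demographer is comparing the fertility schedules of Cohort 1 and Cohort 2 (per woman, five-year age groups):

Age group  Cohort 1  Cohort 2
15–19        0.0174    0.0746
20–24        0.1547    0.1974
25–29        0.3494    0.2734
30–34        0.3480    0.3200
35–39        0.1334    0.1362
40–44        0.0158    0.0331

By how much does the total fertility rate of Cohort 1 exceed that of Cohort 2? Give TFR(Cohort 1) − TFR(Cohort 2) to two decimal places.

-0.08

Cohort 1:
  Sum of ASFRs = 0.0174 + 0.1547 + 0.3494 + 0.3480 + 0.1334 + 0.0158 = 1.0187
  TFR = 5 × 1.0187 = 5.0935
Cohort 2:
  Sum of ASFRs = 0.0746 + 0.1974 + 0.2734 + 0.3200 + 0.1362 + 0.0331 = 1.0347
  TFR = 5 × 1.0347 = 5.1735
Difference = 5.0935 − 5.1735 = -0.08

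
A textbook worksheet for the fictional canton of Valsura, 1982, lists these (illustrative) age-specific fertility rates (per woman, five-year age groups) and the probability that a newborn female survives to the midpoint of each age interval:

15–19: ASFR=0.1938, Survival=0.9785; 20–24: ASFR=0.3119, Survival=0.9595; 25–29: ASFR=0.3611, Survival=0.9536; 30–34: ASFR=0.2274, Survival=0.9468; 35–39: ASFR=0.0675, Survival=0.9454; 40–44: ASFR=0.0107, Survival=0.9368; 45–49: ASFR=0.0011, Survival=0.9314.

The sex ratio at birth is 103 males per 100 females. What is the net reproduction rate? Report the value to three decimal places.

2.767

Proportion female at birth = 100 / (100 + 103) = 0.49261.
Per-age-group product (5 × ASFR × survival probability):
  15–19: 5 × 0.1938 × 0.9785 = 0.94817
  20–24: 5 × 0.3119 × 0.9595 = 1.49634
  25–29: 5 × 0.3611 × 0.9536 = 1.72172
  30–34: 5 × 0.2274 × 0.9468 = 1.07651
  35–39: 5 × 0.0675 × 0.9454 = 0.31907
  40–44: 5 × 0.0107 × 0.9368 = 0.05012
  45–49: 5 × 0.0011 × 0.9314 = 0.00512
Sum = 5.61705
NRR = 0.49261 × 5.61705 = 2.76702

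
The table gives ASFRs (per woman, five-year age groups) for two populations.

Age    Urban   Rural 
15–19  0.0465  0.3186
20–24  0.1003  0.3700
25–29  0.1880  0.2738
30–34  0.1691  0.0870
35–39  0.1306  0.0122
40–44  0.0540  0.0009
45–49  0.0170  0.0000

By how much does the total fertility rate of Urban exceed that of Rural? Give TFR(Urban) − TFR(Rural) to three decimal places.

-1.785

Urban:
  Sum of ASFRs = 0.0465 + 0.1003 + 0.1880 + 0.1691 + 0.1306 + 0.0540 + 0.0170 = 0.7055
  TFR = 5 × 0.7055 = 3.5275
Rural:
  Sum of ASFRs = 0.3186 + 0.3700 + 0.2738 + 0.0870 + 0.0122 + 0.0009 + 0.0000 = 1.0625
  TFR = 5 × 1.0625 = 5.3125
Difference = 3.5275 − 5.3125 = -1.785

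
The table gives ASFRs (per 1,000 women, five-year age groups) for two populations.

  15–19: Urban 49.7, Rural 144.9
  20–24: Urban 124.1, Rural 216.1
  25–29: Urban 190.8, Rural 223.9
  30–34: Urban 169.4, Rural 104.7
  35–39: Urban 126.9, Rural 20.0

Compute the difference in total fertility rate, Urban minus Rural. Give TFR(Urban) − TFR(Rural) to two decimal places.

-0.24

Urban:
  Sum of ASFRs = 49.7 + 124.1 + 190.8 + 169.4 + 126.9 = 660.9
  TFR = 5 × 660.9 / 1000 = 3.3045
Rural:
  Sum of ASFRs = 144.9 + 216.1 + 223.9 + 104.7 + 20.0 = 709.6
  TFR = 5 × 709.6 / 1000 = 3.548
Difference = 3.3045 − 3.548 = -0.2435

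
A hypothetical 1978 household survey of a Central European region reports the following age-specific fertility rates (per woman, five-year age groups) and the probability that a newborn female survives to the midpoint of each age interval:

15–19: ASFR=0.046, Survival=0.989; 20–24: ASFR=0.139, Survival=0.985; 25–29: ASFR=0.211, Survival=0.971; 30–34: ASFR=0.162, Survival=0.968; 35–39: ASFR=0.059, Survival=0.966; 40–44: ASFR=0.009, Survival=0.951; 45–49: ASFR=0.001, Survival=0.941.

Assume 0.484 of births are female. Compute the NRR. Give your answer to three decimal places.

1.478

Proportion female at birth = 0.484.
Survival-weighted fertility by age (5·fₓ·Sₓ):
  15–19: 5 × 0.046 × 0.989 = 0.22747
  20–24: 5 × 0.139 × 0.985 = 0.68458
  25–29: 5 × 0.211 × 0.971 = 1.02441
  30–34: 5 × 0.162 × 0.968 = 0.78408
  35–39: 5 × 0.059 × 0.966 = 0.28497
  40–44: 5 × 0.009 × 0.951 = 0.04280
  45–49: 5 × 0.001 × 0.941 = 0.00471
Sum = 3.05302
NRR = 0.484 × 3.05302 = 1.47766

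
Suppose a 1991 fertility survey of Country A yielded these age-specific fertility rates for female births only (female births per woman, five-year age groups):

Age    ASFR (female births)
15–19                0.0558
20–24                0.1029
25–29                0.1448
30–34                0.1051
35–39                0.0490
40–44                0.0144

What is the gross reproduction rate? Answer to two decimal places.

Sum of female ASFRs = 0.0558 + 0.1029 + 0.1448 + 0.1051 + 0.0490 + 0.0144 = 0.4720
GRR = 5 × 0.4720 = 2.36

2.36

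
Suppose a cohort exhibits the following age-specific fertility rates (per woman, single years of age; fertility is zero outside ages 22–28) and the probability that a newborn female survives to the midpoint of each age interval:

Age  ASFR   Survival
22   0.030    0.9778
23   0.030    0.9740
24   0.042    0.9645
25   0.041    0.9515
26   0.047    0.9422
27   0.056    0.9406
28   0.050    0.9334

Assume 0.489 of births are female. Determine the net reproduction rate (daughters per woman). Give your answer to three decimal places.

Proportion female at birth = 0.489.
Weighting each age-specific rate by interval width and survival:
  22: 1 × 0.030 × 0.9778 = 0.02933
  23: 1 × 0.030 × 0.9740 = 0.02922
  24: 1 × 0.042 × 0.9645 = 0.04051
  25: 1 × 0.041 × 0.9515 = 0.03901
  26: 1 × 0.047 × 0.9422 = 0.04428
  27: 1 × 0.056 × 0.9406 = 0.05267
  28: 1 × 0.050 × 0.9334 = 0.04667
Sum = 0.28169
NRR = 0.489 × 0.28169 = 0.13775
NRR < 1, so the cohort does not fully replace itself.

0.138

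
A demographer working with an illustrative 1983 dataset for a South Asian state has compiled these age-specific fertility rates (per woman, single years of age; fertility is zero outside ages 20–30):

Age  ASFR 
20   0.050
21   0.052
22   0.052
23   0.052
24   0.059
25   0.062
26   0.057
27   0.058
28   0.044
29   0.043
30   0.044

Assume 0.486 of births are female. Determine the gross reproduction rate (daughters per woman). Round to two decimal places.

Proportion female at birth = 0.486.
Sum of ASFRs = 0.050 + 0.052 + 0.052 + 0.052 + 0.059 + 0.062 + 0.057 + 0.058 + 0.044 + 0.043 + 0.044 = 0.573
TFR = 0.573
GRR = 0.486 × 0.573 = 0.27848

0.28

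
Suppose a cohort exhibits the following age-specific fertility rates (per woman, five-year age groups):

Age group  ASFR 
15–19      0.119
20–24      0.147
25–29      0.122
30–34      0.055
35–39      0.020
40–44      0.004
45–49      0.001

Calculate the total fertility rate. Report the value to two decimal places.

Sum of ASFRs = 0.119 + 0.147 + 0.122 + 0.055 + 0.020 + 0.004 + 0.001 = 0.468
TFR = 5 × 0.468 = 2.34

2.34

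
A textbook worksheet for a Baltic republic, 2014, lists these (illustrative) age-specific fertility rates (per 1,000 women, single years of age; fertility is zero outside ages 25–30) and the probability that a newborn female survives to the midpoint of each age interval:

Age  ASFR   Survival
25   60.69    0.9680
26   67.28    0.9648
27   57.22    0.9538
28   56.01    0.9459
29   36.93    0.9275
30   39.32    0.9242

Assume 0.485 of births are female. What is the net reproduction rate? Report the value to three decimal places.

0.146

Proportion female at birth = 0.485.
Each age group contributes 1 × ASFR × survival:
  25: 1 × 60.69/1000 × 0.9680 = 0.05875
  26: 1 × 67.28/1000 × 0.9648 = 0.06491
  27: 1 × 57.22/1000 × 0.9538 = 0.05458
  28: 1 × 56.01/1000 × 0.9459 = 0.05298
  29: 1 × 36.93/1000 × 0.9275 = 0.03425
  30: 1 × 39.32/1000 × 0.9242 = 0.03634
Sum = 0.30181
NRR = 0.485 × 0.30181 = 0.14638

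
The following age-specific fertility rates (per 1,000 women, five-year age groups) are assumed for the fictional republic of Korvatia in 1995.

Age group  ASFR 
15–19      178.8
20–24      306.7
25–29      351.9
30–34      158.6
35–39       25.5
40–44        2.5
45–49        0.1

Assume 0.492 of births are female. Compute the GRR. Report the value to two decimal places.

2.52

Proportion female at birth = 0.492.
Sum of ASFRs = 178.8 + 306.7 + 351.9 + 158.6 + 25.5 + 2.5 + 0.1 = 1024.1
TFR = 5 × 1024.1 / 1000 = 5.1205
GRR = 0.492 × 5.1205 = 2.51929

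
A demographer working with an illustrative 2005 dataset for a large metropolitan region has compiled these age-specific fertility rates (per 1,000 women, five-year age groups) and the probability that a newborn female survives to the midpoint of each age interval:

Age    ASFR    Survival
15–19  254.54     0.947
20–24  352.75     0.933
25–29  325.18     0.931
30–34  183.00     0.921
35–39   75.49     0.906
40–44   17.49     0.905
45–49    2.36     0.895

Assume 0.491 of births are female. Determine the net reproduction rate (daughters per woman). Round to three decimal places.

Proportion female at birth = 0.491.
Survival-weighted fertility by age (5·fₓ·Sₓ):
  15–19: 5 × 254.54/1000 × 0.947 = 1.20525
  20–24: 5 × 352.75/1000 × 0.933 = 1.64558
  25–29: 5 × 325.18/1000 × 0.931 = 1.51371
  30–34: 5 × 183.00/1000 × 0.921 = 0.84272
  35–39: 5 × 75.49/1000 × 0.906 = 0.34197
  40–44: 5 × 17.49/1000 × 0.905 = 0.07914
  45–49: 5 × 2.36/1000 × 0.895 = 0.01056
Sum = 5.63893
NRR = 0.491 × 5.63893 = 2.76871
With NRR above 1 the population is above replacement fertility.

2.769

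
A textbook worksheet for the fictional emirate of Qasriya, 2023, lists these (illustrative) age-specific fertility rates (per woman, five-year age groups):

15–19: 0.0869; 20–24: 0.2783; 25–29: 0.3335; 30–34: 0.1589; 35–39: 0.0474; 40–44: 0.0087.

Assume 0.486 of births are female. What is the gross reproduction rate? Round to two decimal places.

2.22

Proportion female at birth = 0.486.
Sum of ASFRs = 0.0869 + 0.2783 + 0.3335 + 0.1589 + 0.0474 + 0.0087 = 0.9137
TFR = 5 × 0.9137 = 4.5685
GRR = 0.486 × 4.5685 = 2.22029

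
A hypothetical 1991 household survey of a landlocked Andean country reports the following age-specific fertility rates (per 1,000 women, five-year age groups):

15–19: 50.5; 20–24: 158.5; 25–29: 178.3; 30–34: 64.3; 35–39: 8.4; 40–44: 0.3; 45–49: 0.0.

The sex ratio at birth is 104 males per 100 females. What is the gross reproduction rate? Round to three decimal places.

Proportion female at birth = 100 / (100 + 104) = 0.49020.
Sum of ASFRs = 50.5 + 158.5 + 178.3 + 64.3 + 8.4 + 0.3 + 0.0 = 460.3
TFR = 5 × 460.3 / 1000 = 2.3015
GRR = 0.49020 × 2.3015 = 1.12820

1.128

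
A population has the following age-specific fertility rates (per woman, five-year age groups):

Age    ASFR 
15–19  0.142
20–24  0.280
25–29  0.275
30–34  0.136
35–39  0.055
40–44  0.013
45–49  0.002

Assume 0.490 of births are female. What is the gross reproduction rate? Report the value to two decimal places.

2.21

Proportion female at birth = 0.490.
Sum of ASFRs = 0.142 + 0.280 + 0.275 + 0.136 + 0.055 + 0.013 + 0.002 = 0.903
TFR = 5 × 0.903 = 4.515
GRR = 0.490 × 4.515 = 2.21235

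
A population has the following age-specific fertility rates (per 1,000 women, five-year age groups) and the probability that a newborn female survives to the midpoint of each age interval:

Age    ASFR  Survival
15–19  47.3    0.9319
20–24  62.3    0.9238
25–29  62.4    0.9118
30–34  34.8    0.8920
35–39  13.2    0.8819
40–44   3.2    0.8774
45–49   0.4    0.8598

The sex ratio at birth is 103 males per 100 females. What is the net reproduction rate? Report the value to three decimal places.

Proportion female at birth = 100 / (100 + 103) = 0.49261.
Survival-weighted fertility by age (5·fₓ·Sₓ):
  15–19: 5 × 47.3/1000 × 0.9319 = 0.22039
  20–24: 5 × 62.3/1000 × 0.9238 = 0.28776
  25–29: 5 × 62.4/1000 × 0.9118 = 0.28448
  30–34: 5 × 34.8/1000 × 0.8920 = 0.15521
  35–39: 5 × 13.2/1000 × 0.8819 = 0.05821
  40–44: 5 × 3.2/1000 × 0.8774 = 0.01404
  45–49: 5 × 0.4/1000 × 0.8598 = 0.00172
Sum = 1.02181
NRR = 0.49261 × 1.02181 = 0.50335
An NRR under 1 implies long-run decline under these rates.

0.503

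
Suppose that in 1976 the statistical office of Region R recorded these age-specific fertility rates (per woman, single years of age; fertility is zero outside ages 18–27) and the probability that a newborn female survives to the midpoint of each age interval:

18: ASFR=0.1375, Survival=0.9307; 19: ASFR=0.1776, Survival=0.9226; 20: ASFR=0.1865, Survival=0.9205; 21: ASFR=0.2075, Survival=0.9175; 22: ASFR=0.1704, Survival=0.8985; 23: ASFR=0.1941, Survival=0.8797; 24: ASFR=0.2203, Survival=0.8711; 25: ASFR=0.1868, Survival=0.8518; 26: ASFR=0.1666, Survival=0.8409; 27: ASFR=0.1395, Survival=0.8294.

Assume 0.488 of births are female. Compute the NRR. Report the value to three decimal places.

Proportion female at birth = 0.488.
Each age group contributes 1 × ASFR × survival:
  18: 1 × 0.1375 × 0.9307 = 0.12797
  19: 1 × 0.1776 × 0.9226 = 0.16385
  20: 1 × 0.1865 × 0.9205 = 0.17167
  21: 1 × 0.2075 × 0.9175 = 0.19038
  22: 1 × 0.1704 × 0.8985 = 0.15310
  23: 1 × 0.1941 × 0.8797 = 0.17075
  24: 1 × 0.2203 × 0.8711 = 0.19190
  25: 1 × 0.1868 × 0.8518 = 0.15912
  26: 1 × 0.1666 × 0.8409 = 0.14009
  27: 1 × 0.1395 × 0.8294 = 0.11570
Sum = 1.58453
NRR = 0.488 × 1.58453 = 0.77325

0.773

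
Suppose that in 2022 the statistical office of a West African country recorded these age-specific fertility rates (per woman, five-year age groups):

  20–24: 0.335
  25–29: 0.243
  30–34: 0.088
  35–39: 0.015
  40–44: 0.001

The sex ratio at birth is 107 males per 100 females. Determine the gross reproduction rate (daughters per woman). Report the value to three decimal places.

1.647

Proportion female at birth = 100 / (100 + 107) = 0.48309.
Sum of ASFRs = 0.335 + 0.243 + 0.088 + 0.015 + 0.001 = 0.682
TFR = 5 × 0.682 = 3.41
GRR = 0.48309 × 3.41 = 1.64734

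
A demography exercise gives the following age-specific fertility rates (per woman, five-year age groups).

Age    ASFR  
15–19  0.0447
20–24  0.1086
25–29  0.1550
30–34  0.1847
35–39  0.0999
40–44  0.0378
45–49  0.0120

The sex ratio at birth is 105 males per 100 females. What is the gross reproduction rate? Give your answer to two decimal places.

1.57

Proportion female at birth = 100 / (100 + 105) = 0.48780.
Sum of ASFRs = 0.0447 + 0.1086 + 0.1550 + 0.1847 + 0.0999 + 0.0378 + 0.0120 = 0.6427
TFR = 5 × 0.6427 = 3.2135
GRR = 0.48780 × 3.2135 = 1.56755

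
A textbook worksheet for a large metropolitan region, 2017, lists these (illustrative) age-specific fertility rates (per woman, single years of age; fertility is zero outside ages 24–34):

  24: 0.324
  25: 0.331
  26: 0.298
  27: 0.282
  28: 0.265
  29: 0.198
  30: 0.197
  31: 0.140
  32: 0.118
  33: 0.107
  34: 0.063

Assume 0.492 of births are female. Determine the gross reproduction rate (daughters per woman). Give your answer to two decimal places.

1.14

Proportion female at birth = 0.492.
Sum of ASFRs = 0.324 + 0.331 + 0.298 + 0.282 + 0.265 + 0.198 + 0.197 + 0.140 + 0.118 + 0.107 + 0.063 = 2.323
TFR = 2.323
GRR = 0.492 × 2.323 = 1.14292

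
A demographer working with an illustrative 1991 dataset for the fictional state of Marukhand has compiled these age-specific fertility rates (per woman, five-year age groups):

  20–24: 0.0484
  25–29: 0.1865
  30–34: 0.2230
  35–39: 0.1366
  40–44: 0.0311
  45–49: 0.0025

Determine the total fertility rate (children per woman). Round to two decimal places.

Sum of ASFRs = 0.0484 + 0.1865 + 0.2230 + 0.1366 + 0.0311 + 0.0025 = 0.6281
TFR = 5 × 0.6281 = 3.1405

3.14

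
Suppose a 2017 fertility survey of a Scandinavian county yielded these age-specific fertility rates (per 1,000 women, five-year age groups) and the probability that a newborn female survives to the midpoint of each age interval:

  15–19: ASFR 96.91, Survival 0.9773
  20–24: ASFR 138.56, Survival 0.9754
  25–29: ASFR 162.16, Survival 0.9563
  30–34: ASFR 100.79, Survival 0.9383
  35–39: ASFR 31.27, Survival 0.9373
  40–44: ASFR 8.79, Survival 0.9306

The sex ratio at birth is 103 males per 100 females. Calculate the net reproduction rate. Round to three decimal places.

Proportion female at birth = 100 / (100 + 103) = 0.49261.
Weighting each age-specific rate by interval width and survival:
  15–19: 5 × 96.91/1000 × 0.9773 = 0.47355
  20–24: 5 × 138.56/1000 × 0.9754 = 0.67576
  25–29: 5 × 162.16/1000 × 0.9563 = 0.77537
  30–34: 5 × 100.79/1000 × 0.9383 = 0.47286
  35–39: 5 × 31.27/1000 × 0.9373 = 0.14655
  40–44: 5 × 8.79/1000 × 0.9306 = 0.04090
Sum = 2.58499
NRR = 0.49261 × 2.58499 = 1.27339

1.273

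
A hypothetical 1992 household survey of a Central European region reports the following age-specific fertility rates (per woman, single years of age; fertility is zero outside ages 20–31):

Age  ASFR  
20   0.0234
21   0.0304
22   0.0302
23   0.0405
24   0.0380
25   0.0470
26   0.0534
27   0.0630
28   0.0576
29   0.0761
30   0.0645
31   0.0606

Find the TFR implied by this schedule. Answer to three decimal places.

Sum of ASFRs = 0.0234 + 0.0304 + 0.0302 + 0.0405 + 0.0380 + 0.0470 + 0.0534 + 0.0630 + 0.0576 + 0.0761 + 0.0645 + 0.0606 = 0.5847
TFR = 0.5847

0.585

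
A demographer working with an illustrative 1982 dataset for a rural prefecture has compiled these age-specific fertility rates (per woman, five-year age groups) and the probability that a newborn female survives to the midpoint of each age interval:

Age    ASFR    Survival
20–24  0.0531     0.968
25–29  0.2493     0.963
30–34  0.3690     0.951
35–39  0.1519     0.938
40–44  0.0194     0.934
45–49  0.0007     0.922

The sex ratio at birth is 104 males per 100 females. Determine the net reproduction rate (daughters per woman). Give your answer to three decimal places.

Proportion female at birth = 100 / (100 + 104) = 0.49020.
Each age group contributes 5 × ASFR × survival:
  20–24: 5 × 0.0531 × 0.968 = 0.25700
  25–29: 5 × 0.2493 × 0.963 = 1.20038
  30–34: 5 × 0.3690 × 0.951 = 1.75460
  35–39: 5 × 0.1519 × 0.938 = 0.71241
  40–44: 5 × 0.0194 × 0.934 = 0.09060
  45–49: 5 × 0.0007 × 0.922 = 0.00323
Sum = 4.01822
NRR = 0.49020 × 4.01822 = 1.96973

1.970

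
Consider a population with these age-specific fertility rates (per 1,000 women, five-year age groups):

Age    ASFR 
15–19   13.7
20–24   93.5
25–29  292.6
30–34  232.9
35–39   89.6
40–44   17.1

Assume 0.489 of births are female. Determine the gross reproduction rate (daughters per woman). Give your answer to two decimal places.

Proportion female at birth = 0.489.
Sum of ASFRs = 13.7 + 93.5 + 292.6 + 232.9 + 89.6 + 17.1 = 739.4
TFR = 5 × 739.4 / 1000 = 3.697
GRR = 0.489 × 3.697 = 1.80783

1.81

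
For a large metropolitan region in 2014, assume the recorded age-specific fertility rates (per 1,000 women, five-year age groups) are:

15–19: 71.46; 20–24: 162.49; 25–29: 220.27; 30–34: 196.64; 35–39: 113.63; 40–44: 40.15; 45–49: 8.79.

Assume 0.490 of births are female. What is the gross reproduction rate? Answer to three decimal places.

1.993

Proportion female at birth = 0.490.
Sum of ASFRs = 71.46 + 162.49 + 220.27 + 196.64 + 113.63 + 40.15 + 8.79 = 813.43
TFR = 5 × 813.43 / 1000 = 4.06715
GRR = 0.490 × 4.06715 = 1.99290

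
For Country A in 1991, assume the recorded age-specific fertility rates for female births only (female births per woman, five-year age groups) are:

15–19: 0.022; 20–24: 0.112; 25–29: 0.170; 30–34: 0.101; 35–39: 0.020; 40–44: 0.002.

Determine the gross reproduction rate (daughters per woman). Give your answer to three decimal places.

2.135

Sum of female ASFRs = 0.022 + 0.112 + 0.170 + 0.101 + 0.020 + 0.002 = 0.427
GRR = 5 × 0.427 = 2.135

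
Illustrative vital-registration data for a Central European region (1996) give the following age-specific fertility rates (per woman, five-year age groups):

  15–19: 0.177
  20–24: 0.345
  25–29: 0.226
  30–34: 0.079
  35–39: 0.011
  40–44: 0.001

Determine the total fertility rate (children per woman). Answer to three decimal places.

4.195

Sum of ASFRs = 0.177 + 0.345 + 0.226 + 0.079 + 0.011 + 0.001 = 0.839
TFR = 5 × 0.839 = 4.195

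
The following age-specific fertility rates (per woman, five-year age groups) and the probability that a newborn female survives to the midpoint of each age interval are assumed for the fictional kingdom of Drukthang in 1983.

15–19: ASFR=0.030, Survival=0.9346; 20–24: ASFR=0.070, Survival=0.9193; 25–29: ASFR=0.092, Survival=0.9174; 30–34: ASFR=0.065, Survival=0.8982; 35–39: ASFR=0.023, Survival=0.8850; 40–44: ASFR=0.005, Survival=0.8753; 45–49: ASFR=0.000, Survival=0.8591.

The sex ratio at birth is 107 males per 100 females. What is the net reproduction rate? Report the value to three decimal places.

Proportion female at birth = 100 / (100 + 107) = 0.48309.
Weighting each age-specific rate by interval width and survival:
  15–19: 5 × 0.030 × 0.9346 = 0.14019
  20–24: 5 × 0.070 × 0.9193 = 0.32176
  25–29: 5 × 0.092 × 0.9174 = 0.42200
  30–34: 5 × 0.065 × 0.8982 = 0.29192
  35–39: 5 × 0.023 × 0.8850 = 0.10178
  40–44: 5 × 0.005 × 0.8753 = 0.02188
  45–49: 5 × 0.000 × 0.8591 = 0.00000
Sum = 1.29953
NRR = 0.48309 × 1.29953 = 0.62779

0.628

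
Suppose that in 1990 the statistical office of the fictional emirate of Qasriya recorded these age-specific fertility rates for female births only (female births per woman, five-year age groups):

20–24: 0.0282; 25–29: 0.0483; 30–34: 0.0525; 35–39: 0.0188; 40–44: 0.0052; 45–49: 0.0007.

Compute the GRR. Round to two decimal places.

Sum of female ASFRs = 0.0282 + 0.0483 + 0.0525 + 0.0188 + 0.0052 + 0.0007 = 0.1537
GRR = 5 × 0.1537 = 0.7685

0.77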